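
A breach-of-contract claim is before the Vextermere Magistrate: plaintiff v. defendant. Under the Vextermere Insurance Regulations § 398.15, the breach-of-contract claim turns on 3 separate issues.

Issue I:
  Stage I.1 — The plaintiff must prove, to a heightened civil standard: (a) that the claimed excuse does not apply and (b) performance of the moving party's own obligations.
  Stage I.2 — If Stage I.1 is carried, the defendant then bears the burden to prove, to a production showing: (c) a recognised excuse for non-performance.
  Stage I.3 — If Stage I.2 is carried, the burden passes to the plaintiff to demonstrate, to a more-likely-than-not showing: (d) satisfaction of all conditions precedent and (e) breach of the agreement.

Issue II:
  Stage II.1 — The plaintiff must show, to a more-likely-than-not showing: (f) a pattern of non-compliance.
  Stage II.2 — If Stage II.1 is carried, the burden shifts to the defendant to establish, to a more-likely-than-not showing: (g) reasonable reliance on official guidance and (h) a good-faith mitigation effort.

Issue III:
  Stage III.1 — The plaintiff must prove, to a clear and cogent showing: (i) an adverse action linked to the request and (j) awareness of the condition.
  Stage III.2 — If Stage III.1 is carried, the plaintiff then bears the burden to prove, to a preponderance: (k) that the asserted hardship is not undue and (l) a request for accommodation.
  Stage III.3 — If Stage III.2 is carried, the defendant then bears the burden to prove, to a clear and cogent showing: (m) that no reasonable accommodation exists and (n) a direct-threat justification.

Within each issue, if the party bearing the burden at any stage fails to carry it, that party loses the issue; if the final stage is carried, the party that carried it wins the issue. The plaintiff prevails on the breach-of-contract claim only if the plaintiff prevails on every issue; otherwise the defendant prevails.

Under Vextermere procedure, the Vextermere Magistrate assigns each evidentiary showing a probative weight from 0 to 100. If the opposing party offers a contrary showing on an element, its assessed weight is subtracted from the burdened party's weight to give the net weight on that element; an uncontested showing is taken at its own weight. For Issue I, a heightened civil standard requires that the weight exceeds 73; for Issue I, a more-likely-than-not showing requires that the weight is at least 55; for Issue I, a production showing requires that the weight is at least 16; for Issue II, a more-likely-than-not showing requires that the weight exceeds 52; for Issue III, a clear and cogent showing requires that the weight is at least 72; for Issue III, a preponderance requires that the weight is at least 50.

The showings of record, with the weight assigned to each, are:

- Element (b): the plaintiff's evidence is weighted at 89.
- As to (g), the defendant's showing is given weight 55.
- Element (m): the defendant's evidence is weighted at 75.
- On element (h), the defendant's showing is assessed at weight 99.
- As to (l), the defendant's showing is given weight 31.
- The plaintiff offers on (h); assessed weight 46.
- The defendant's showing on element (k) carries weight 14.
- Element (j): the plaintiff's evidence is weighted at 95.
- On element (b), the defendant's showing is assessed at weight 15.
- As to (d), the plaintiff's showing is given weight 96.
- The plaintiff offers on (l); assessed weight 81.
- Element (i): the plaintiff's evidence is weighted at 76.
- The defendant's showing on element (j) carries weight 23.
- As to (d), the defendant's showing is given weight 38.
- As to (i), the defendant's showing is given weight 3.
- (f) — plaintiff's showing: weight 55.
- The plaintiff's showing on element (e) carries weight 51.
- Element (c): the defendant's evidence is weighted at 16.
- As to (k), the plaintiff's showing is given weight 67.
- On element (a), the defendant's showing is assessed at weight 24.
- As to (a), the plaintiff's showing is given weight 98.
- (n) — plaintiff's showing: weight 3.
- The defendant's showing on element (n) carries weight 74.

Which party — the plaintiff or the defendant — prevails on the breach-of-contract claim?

defendant

— Issue I —
Stage I.1 — burden on plaintiff; standard: a heightened civil standard (weight exceeds 73).
    (a): 98 − 24 = 74 > 73 [met]
    (b): 89 − 15 = 74 > 73 [met]
  All elements met. The burden passes to the defendant.
Stage I.2 — burden on defendant; standard: a production showing (weight is at least 16).
    (c): 16 ≥ 16 [met]
  Stage I.2 is satisfied; the onus moves to the plaintiff.
Stage I.3 — burden on plaintiff; standard: a more-likely-than-not showing (weight is at least 55).
    (d): 96 − 38 = 58 ≥ 55 [met]
    (e): 51 < 55 [not met]
  Stage I.3 not carried; the plaintiff fails its burden.
The analysis ends at Stage I.3; the defendant prevails on this issue.
— Issue II —
Stage II.1 — burden on plaintiff; standard: a more-likely-than-not showing (weight exceeds 52).
    (f): 55 > 52 [met]
  Stage II.1 is satisfied; the onus moves to the defendant.
Stage II.2 — burden on defendant; standard: a more-likely-than-not showing (weight exceeds 52).
    (g): 55 > 52 [met]
    (h): 99 − 46 = 53 > 52 [met]
  All elements met at the final stage.
Every stage carried; the defendant prevails on this issue.
— Issue III —
Stage III.1 (plaintiff, a clear and cogent showing, weight is at least 72): (i) net 76−3=73 ≥ 72 — meets; (j) net 95−23=72 ≥ 72 — meets.
  Stage III.1 is satisfied; the plaintiff continues to bear the burden.
Stage III.2 (plaintiff, a preponderance, weight is at least 50): (k) net 67−14=53 ≥ 50 — meets; (l) net 81−31=50 ≥ 50 — meets.
  All elements met. The burden passes to the defendant.
Stage III.3 (defendant, a clear and cogent showing, weight is at least 72): (m) 75 ≥ 72 — meets; (n) net 74−3=71 < 72 — fails.
  Stage III.3 not carried; the defendant fails its burden.
The analysis ends at Stage III.3; the plaintiff prevails on this issue.
Per-issue: Issue I → defendant; Issue II → defendant; Issue III → plaintiff. The plaintiff must prevail on every issue; overall, the defendant prevails.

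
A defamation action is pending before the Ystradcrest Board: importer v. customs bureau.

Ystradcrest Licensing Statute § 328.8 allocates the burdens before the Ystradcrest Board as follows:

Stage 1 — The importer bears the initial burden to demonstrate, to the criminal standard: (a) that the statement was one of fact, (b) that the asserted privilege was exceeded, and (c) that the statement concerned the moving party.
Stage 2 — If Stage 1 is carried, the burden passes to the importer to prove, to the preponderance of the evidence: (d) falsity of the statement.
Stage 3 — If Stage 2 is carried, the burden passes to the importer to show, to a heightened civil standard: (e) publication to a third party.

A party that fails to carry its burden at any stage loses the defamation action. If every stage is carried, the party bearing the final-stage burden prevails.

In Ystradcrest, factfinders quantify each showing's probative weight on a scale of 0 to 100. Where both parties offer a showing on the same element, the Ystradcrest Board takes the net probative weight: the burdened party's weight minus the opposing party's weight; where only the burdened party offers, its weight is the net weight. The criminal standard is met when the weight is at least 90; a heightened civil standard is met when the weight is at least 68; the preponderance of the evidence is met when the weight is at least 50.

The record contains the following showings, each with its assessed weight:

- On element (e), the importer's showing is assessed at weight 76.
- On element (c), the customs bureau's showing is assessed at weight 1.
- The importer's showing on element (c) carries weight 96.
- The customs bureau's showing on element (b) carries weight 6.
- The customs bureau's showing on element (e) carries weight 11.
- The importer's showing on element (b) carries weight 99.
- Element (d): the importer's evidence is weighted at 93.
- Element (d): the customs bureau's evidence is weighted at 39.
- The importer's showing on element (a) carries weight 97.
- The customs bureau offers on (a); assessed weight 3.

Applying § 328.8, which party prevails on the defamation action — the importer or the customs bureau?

Stage 1 (importer, the criminal standard, weight is at least 90): (a) net 97−3=94 ≥ 90 — meets; (b) net 99−6=93 ≥ 90 — meets; (c) net 96−1=95 ≥ 90 — meets.
  Stage 1 carried; the burden remains with the importer.
Stage 2 (importer, the preponderance of the evidence, weight is at least 50): (d) net 93−39=54 ≥ 50 — meets.
  Stage 2 carried; the burden remains with the importer.
Stage 3 (importer, a heightened civil standard, weight is at least 68): (e) net 76−11=65 < 68 — fails.
  Not every element is met, so the importer fails to carry Stage 3.
So the customs bureau prevails.

customs bureau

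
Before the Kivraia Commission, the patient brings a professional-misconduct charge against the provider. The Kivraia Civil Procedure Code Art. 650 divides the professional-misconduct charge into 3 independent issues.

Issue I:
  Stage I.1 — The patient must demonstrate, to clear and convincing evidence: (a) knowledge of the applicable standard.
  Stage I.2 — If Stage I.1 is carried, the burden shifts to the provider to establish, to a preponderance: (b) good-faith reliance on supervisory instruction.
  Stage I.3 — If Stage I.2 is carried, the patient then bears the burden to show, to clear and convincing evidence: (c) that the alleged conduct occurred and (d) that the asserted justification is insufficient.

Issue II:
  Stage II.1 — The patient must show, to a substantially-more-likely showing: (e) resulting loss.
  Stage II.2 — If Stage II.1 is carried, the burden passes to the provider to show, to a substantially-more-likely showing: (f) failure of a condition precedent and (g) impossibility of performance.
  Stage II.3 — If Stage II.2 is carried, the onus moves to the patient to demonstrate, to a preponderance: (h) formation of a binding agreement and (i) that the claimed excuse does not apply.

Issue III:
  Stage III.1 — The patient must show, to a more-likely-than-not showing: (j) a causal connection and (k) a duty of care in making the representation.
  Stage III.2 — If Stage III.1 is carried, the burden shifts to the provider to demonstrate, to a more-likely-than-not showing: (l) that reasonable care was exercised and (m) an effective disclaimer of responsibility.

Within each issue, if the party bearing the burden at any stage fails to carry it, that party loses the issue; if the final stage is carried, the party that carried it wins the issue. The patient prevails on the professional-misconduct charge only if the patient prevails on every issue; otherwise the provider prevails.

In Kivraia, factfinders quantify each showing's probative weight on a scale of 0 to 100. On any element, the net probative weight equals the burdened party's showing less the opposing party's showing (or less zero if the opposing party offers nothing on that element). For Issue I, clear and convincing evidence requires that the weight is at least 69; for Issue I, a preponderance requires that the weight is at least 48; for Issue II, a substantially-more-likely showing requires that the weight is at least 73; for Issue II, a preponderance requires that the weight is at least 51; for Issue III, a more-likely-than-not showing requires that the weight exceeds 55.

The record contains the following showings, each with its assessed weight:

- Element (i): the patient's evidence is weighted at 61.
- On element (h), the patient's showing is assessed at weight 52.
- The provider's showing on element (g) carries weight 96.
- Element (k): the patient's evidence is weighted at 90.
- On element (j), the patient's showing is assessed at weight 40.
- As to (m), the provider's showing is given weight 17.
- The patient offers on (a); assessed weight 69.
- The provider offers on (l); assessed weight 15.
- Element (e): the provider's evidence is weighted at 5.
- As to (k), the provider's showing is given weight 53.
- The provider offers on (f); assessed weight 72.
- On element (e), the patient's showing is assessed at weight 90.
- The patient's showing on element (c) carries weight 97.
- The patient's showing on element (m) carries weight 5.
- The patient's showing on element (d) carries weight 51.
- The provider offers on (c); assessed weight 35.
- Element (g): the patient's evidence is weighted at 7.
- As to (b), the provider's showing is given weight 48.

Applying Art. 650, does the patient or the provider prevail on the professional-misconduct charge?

provider

— Issue I —
At Stage I.1 the patient must meet clear and convincing evidence (weight is at least 69): on (a) the weight is 69, ≥ 69, so (a) meets the standard.
  Stage I.1 is satisfied; the onus moves to the provider.
At Stage I.2 the provider must meet a preponderance (weight is at least 48): on (b) the weight is 48, which does reach 48, so (b) meets the standard.
  Stage I.2 carried; the burden shifts to the patient.
At Stage I.3 the patient must meet clear and convincing evidence (weight is at least 69): on (c) the weight is 97 less the opposing 35 gives net 62, which does not reach 69, so (c) does not meet the standard; on (d) the weight is 51, which does not reach 69, so (d) does not meet the standard.
  Not every element is met, so the patient fails to carry Stage I.3.
The provider prevails on this issue.
— Issue II —
Stage II.1 — burden on patient; standard: a substantially-more-likely showing (weight is at least 73).
    (e): 90 − 5 = 85 ≥ 73 [met]
  Stage II.1 carried; the burden shifts to the provider.
Stage II.2 — burden on provider; standard: a substantially-more-likely showing (weight is at least 73).
    (f): 72 < 73 [not met]
    (g): 96 − 7 = 89 ≥ 73 [met]
  Stage II.2 not carried; the provider fails its burden.
So the patient prevails on this issue.
— Issue III —
Stage III.1 — burden on patient; standard: a more-likely-than-not showing (weight exceeds 55).
    (j): 40 ≤ 55 [not met]
    (k): 90 − 53 = 37 ≤ 55 [not met]
  The patient does not carry Stage III.1.
The provider prevails on this issue.
Per-issue: Issue I → provider; Issue II → patient; Issue III → provider. The patient must prevail on every issue; overall, the provider prevails.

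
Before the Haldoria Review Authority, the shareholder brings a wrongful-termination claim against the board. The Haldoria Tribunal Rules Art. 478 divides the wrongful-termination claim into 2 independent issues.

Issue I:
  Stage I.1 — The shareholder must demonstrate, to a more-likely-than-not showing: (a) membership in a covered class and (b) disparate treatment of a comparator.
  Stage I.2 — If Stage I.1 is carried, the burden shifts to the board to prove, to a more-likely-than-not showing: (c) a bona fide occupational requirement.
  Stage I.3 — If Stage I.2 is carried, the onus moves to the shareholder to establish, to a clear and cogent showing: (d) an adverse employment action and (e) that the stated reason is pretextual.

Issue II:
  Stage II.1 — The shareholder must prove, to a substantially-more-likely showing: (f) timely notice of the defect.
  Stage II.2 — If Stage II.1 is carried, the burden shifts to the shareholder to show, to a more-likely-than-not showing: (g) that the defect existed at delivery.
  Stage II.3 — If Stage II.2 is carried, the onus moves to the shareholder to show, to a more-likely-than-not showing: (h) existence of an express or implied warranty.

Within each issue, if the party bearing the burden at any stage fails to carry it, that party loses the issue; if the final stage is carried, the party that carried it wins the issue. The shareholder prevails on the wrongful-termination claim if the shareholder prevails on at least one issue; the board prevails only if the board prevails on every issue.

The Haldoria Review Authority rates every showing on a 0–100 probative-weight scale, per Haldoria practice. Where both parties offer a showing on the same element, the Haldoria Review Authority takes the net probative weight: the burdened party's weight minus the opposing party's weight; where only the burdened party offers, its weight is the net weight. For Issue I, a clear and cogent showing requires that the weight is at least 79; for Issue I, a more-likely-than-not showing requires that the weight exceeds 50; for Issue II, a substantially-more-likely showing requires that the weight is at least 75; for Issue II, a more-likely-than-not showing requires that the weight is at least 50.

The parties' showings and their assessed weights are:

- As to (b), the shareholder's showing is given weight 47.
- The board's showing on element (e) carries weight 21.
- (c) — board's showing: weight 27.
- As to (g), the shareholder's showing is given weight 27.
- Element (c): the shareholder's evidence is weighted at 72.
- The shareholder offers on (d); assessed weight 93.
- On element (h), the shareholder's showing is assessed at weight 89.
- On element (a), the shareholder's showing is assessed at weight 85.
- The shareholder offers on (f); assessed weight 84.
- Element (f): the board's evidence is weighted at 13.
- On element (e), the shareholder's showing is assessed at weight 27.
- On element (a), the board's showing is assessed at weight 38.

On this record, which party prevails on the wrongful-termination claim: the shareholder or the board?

board

— Issue I —
Stage I.1 — burden on shareholder; standard: a more-likely-than-not showing (weight exceeds 50).
    (a): 85 − 38 = 47 ≤ 50 [not met]
    (b): 47 ≤ 50 [not met]
  Stage I.1 not carried; the shareholder fails its burden.
So the board prevails on this issue.
— Issue II —
Stage II.1 (shareholder, a substantially-more-likely showing, weight is at least 75): (f) net 84−13=71 < 75 — fails.
  Stage II.1 not carried; the shareholder fails its burden.
The board prevails on this issue.
Per-issue: Issue I → board; Issue II → board. The shareholder must prevail on at least one issue; overall, the board prevails.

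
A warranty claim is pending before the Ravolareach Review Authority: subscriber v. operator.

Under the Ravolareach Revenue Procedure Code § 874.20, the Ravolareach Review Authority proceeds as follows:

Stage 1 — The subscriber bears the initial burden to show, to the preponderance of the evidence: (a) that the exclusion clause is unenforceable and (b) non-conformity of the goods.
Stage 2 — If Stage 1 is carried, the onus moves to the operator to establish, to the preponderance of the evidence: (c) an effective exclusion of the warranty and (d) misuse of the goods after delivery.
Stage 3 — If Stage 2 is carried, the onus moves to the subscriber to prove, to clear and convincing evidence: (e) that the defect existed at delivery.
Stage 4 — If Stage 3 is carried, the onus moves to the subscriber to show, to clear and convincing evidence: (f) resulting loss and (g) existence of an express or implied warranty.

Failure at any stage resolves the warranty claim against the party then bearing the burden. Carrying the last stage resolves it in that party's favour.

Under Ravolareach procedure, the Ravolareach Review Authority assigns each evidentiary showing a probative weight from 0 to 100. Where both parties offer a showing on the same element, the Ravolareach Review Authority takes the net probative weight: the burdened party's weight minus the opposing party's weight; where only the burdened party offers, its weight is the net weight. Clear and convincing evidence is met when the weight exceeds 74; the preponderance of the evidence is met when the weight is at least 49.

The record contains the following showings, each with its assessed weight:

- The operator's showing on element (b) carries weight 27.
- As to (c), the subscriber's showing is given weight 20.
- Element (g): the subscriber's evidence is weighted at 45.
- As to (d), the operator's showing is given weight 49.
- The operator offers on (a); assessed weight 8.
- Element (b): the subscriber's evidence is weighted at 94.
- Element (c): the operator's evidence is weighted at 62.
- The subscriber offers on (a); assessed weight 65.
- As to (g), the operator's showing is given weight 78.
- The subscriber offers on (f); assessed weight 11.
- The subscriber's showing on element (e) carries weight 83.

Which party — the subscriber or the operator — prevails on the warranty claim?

Stage 1 (subscriber, the preponderance of the evidence, weight is at least 49): (a) net 65−8=57 ≥ 49 — meets; (b) net 94−27=67 ≥ 49 — meets.
  Stage 1 is satisfied; the onus moves to the operator.
Stage 2 (operator, the preponderance of the evidence, weight is at least 49): (c) net 62−20=42 < 49 — fails; (d) 49 ≥ 49 — meets.
  Not every element is met, so the operator fails to carry Stage 2.
The subscriber prevails.

subscriber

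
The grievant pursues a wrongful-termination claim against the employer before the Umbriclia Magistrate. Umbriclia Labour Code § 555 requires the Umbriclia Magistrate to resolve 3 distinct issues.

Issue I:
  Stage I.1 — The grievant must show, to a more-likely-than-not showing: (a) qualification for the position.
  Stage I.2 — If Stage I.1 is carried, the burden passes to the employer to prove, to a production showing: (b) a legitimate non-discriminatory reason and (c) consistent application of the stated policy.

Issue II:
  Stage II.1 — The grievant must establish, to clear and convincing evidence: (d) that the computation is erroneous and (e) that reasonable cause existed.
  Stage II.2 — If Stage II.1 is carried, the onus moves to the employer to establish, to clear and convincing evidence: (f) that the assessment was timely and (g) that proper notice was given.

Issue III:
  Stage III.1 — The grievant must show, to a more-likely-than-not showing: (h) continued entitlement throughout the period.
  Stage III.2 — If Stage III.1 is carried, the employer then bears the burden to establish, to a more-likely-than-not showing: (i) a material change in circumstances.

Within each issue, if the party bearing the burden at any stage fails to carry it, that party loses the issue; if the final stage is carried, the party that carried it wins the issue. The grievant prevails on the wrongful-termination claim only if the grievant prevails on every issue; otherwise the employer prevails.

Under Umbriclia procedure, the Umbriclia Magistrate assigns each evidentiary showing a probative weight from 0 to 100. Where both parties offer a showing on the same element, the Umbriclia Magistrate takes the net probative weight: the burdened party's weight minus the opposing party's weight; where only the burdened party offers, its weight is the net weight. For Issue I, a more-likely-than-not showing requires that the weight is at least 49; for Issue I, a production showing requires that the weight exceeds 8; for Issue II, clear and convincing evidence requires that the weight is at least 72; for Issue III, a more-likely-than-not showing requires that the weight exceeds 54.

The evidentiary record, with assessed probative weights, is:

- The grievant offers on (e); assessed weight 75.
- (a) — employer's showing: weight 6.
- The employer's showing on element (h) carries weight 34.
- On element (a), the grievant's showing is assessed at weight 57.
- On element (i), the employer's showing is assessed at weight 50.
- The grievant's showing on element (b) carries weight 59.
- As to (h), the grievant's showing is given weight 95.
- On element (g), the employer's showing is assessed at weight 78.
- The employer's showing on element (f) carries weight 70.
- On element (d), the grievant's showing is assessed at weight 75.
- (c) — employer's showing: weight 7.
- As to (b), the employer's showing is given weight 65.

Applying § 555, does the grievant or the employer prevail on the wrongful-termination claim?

— Issue I —
Stage I.1 — burden on grievant; standard: a more-likely-than-not showing (weight is at least 49).
    (a): 57 − 6 = 51 ≥ 49 [met]
  Stage I.1 carried; the burden shifts to the employer.
Stage I.2 — burden on employer; standard: a production showing (weight exceeds 8).
    (b): 65 − 59 = 6 ≤ 8 [not met]
    (c): 7 ≤ 8 [not met]
  Not every element is met, so the employer fails to carry Stage I.2.
The analysis ends at Stage I.2; the grievant prevails on this issue.
— Issue II —
Stage II.1 (grievant, clear and convincing evidence, weight is at least 72): (d) 75 ≥ 72 — meets; (e) 75 ≥ 72 — meets.
  All elements met. The burden passes to the employer.
Stage II.2 (employer, clear and convincing evidence, weight is at least 72): (f) 70 < 72 — fails; (g) 78 ≥ 72 — meets.
  The employer does not carry Stage II.2.
The analysis ends at Stage II.2; the grievant prevails on this issue.
— Issue III —
At Stage III.1 the grievant must meet a more-likely-than-not showing (weight exceeds 54): on (h) the weight is 95 less the opposing 34 gives net 61, which does exceed 54, so (h) meets the standard.
  Stage III.1 is satisfied; the onus moves to the employer.
At Stage III.2 the employer must meet a more-likely-than-not showing (weight exceeds 54): on (i) the weight is 50, which does not exceed 54, so (i) does not meet the standard.
  Stage III.2 not carried; the employer fails its burden.
So the grievant prevails on this issue.
Per-issue: Issue I → grievant; Issue II → grievant; Issue III → grievant. The grievant must prevail on every issue; overall, the grievant prevails.

grievant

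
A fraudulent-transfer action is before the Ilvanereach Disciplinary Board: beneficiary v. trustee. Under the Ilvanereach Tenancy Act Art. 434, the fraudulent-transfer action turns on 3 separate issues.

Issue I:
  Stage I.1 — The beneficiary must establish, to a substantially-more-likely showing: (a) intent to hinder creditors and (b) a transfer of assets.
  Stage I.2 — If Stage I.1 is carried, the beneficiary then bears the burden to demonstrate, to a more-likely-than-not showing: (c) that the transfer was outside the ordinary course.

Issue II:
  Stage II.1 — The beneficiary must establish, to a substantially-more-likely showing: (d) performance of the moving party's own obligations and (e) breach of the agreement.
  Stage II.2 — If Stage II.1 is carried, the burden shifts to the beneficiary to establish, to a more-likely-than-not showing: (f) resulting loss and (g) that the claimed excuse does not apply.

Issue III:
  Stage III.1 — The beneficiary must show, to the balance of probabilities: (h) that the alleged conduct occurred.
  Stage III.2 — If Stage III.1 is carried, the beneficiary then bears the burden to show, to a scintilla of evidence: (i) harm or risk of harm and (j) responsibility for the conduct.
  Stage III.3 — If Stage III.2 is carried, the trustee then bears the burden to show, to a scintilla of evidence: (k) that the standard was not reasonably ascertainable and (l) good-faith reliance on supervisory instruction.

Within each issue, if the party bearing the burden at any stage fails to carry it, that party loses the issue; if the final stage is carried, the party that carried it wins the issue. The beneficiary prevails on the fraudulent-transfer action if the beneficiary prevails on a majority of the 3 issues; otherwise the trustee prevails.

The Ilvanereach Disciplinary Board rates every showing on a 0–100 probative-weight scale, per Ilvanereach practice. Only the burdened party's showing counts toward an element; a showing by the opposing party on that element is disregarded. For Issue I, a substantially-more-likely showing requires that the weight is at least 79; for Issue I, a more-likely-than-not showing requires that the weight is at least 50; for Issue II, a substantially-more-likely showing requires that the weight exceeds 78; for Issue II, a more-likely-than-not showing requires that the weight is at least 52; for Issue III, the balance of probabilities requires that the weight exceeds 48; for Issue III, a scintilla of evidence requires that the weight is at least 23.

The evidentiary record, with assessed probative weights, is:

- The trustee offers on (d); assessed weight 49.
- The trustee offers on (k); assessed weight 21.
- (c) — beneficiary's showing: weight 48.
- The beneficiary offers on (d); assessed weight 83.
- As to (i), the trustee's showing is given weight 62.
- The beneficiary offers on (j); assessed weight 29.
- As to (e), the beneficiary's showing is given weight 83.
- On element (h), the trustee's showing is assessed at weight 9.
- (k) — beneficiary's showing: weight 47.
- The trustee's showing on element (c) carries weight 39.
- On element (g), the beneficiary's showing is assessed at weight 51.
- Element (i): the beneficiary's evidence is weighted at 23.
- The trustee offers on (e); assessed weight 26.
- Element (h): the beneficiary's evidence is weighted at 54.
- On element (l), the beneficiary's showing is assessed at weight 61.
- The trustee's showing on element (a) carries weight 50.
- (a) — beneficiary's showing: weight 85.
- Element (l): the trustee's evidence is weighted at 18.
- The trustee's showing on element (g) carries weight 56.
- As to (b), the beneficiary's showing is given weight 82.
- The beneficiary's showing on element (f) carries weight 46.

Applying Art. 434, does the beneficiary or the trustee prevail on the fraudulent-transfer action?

— Issue I —
Stage I.1 (beneficiary, a substantially-more-likely showing, weight is at least 79): (a) 85 (trustee's 50 disregarded) ≥ 79 — meets; (b) 82 ≥ 79 — meets.
  Stage I.1 is satisfied; the beneficiary continues to bear the burden.
Stage I.2 (beneficiary, a more-likely-than-not showing, weight is at least 50): (c) 48 (trustee's 39 disregarded) < 50 — fails.
  Stage I.2 not carried; the beneficiary fails its burden.
The trustee prevails on this issue.
— Issue II —
Stage II.1 (beneficiary, a substantially-more-likely showing, weight exceeds 78): (d) 83 (trustee's 49 disregarded) > 78 — meets; (e) 83 (trustee's 26 disregarded) > 78 — meets.
  All elements met. The beneficiary retains the burden for Stage II.2.
Stage II.2 (beneficiary, a more-likely-than-not showing, weight is at least 52): (f) 46 < 52 — fails; (g) 51 (trustee's 56 disregarded) < 52 — fails.
  The beneficiary does not carry Stage II.2.
The analysis ends at Stage II.2; the trustee prevails on this issue.
— Issue III —
Stage III.1 (beneficiary, the balance of probabilities, weight exceeds 48): (h) 54 (trustee's 9 disregarded) > 48 — meets.
  Stage III.1 is satisfied; the beneficiary continues to bear the burden.
Stage III.2 (beneficiary, a scintilla of evidence, weight is at least 23): (i) 23 (trustee's 62 disregarded) ≥ 23 — meets; (j) 29 ≥ 23 — meets.
  All elements met. The burden passes to the trustee.
Stage III.3 (trustee, a scintilla of evidence, weight is at least 23): (k) 21 (beneficiary's 47 disregarded) < 23 — fails; (l) 18 (beneficiary's 61 disregarded) < 23 — fails.
  Stage III.3 not carried; the trustee fails its burden.
So the beneficiary prevails on this issue.
Per-issue: Issue I → trustee; Issue II → trustee; Issue III → beneficiary. The beneficiary must prevail on a majority of issues; overall, the trustee prevails.

trustee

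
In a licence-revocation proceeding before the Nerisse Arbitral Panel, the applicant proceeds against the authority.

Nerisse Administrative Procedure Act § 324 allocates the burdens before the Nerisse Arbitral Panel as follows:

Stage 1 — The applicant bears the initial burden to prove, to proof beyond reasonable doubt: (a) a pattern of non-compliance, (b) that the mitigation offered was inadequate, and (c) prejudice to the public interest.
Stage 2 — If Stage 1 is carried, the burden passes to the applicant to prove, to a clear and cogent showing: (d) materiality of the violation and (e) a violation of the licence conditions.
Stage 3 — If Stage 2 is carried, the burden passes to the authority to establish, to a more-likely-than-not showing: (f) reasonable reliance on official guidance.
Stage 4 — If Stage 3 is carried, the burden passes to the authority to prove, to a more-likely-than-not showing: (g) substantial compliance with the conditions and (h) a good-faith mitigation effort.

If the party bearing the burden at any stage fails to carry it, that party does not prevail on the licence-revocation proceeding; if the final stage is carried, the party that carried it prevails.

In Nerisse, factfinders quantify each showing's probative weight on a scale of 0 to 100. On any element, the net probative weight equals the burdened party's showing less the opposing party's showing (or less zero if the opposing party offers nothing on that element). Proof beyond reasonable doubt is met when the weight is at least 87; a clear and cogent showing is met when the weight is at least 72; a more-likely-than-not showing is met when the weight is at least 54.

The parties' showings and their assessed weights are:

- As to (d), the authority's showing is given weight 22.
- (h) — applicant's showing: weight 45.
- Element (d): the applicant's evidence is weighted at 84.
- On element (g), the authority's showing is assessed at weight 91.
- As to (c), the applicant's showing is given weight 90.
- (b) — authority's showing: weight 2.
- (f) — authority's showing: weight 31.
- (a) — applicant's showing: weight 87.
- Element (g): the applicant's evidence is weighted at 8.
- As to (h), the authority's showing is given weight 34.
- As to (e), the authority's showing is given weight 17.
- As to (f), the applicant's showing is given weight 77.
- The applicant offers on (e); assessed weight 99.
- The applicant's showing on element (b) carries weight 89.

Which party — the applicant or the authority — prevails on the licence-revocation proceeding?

Stage 1 — burden on applicant; standard: proof beyond reasonable doubt (weight is at least 87).
    (a): 87 ≥ 87 [met]
    (b): 89 − 2 = 87 ≥ 87 [met]
    (c): 90 ≥ 87 [met]
  All elements met. The applicant retains the burden for Stage 2.
Stage 2 — burden on applicant; standard: a clear and cogent showing (weight is at least 72).
    (d): 84 − 22 = 62 < 72 [not met]
    (e): 99 − 17 = 82 ≥ 72 [met]
  Stage 2 not carried; the applicant fails its burden.
The authority prevails.

authority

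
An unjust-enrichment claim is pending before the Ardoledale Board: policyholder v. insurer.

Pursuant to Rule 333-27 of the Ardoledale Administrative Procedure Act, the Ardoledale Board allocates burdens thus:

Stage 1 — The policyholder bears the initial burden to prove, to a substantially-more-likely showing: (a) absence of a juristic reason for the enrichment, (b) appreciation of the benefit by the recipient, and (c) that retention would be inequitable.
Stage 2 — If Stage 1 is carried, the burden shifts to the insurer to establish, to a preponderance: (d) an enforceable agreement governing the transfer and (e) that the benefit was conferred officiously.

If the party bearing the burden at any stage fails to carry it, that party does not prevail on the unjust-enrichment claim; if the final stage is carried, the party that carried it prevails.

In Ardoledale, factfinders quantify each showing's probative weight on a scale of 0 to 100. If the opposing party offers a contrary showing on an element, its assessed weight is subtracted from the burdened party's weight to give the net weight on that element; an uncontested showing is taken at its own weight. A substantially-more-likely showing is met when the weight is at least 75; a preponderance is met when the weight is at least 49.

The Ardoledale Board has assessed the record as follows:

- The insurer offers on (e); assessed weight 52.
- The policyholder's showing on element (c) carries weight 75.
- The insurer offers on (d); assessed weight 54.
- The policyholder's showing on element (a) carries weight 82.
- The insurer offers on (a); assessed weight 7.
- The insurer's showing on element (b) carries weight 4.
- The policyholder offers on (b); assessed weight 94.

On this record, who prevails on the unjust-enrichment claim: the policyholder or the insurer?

insurer

At Stage 1 the policyholder must meet a substantially-more-likely showing (weight is at least 75): on (a) the weight is 82 less the opposing 7 gives net 75, ≥ 75, so (a) meets the standard; on (b) the weight is 94 less the opposing 4 gives net 90, ≥ 75, so (b) meets the standard; on (c) the weight is 75, ≥ 75, so (c) meets the standard.
  The policyholder carries Stage 1; the insurer now bears the burden.
At Stage 2 the insurer must meet a preponderance (weight is at least 49): on (d) the weight is 54, ≥ 49, so (d) meets the standard; on (e) the weight is 52, which does reach 49, so (e) meets the standard.
  The insurer carries the last stage.
Every stage carried; the insurer prevails.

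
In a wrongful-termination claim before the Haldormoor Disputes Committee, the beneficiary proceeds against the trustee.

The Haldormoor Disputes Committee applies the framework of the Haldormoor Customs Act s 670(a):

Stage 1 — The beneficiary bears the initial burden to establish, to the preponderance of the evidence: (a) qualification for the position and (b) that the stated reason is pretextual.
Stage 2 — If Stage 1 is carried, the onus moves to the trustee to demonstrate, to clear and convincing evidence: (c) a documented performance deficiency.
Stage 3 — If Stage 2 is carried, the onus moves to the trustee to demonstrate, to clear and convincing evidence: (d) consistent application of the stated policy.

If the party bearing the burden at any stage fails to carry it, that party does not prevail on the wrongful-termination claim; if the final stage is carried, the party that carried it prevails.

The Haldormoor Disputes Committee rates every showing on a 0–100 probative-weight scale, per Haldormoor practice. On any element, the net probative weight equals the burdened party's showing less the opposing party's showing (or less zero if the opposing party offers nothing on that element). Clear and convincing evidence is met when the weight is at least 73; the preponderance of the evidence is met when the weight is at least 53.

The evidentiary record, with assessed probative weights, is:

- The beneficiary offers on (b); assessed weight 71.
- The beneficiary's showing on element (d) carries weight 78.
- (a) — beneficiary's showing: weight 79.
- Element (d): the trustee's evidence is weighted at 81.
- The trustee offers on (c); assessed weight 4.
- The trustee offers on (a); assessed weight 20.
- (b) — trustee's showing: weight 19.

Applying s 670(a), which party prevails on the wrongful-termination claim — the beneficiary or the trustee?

Stage 1 (beneficiary, the preponderance of the evidence, weight is at least 53): (a) net 79−20=59 ≥ 53 — meets; (b) net 71−19=52 < 53 — fails.
  Stage 1 not carried; the beneficiary fails its burden.
The trustee prevails.

trustee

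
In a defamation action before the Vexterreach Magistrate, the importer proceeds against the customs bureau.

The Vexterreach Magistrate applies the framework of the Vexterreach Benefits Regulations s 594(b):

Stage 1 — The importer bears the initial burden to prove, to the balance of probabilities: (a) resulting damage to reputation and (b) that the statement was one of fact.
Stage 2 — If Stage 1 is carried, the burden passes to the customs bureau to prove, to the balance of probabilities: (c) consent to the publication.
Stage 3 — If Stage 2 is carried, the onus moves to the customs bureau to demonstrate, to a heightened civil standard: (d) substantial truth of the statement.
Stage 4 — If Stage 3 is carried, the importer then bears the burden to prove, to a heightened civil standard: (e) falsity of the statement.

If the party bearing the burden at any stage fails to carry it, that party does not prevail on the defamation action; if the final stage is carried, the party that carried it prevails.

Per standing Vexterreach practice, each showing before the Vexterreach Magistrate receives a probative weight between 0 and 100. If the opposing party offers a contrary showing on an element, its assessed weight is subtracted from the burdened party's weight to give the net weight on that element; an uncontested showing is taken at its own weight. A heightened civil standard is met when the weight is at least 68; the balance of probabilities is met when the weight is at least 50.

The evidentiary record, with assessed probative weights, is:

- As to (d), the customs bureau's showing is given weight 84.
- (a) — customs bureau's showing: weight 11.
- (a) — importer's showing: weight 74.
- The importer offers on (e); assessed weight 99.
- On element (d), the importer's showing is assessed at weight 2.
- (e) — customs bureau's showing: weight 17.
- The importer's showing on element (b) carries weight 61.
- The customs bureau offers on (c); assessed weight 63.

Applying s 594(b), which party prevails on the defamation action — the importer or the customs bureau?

At Stage 1 the importer must meet the balance of probabilities (weight is at least 50): on (a) the weight is 74 less the opposing 11 gives net 63, which does reach 50, so (a) meets the standard; on (b) the weight is 61, ≥ 50, so (b) meets the standard.
  Stage 1 is satisfied; the onus moves to the customs bureau.
At Stage 2 the customs bureau must meet the balance of probabilities (weight is at least 50): on (c) the weight is 63, ≥ 50, so (c) meets the standard.
  All elements met. The customs bureau retains the burden for Stage 3.
At Stage 3 the customs bureau must meet a heightened civil standard (weight is at least 68): on (d) the weight is 84 less the opposing 2 gives net 82, which does reach 68, so (d) meets the standard.
  Stage 3 carried; the burden shifts to the importer.
At Stage 4 the importer must meet a heightened civil standard (weight is at least 68): on (e) the weight is 99 less the opposing 17 gives net 82, which does reach 68, so (e) meets the standard.
  Stage 4 carried; the final stage is satisfied.
Every stage carried; the importer prevails.

importer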